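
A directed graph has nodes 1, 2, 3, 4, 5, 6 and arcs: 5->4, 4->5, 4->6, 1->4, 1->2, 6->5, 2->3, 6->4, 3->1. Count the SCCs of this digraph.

2

{1, 2, 3} are all mutually reachable — one SCC of size 3.
{4, 5, 6} are all mutually reachable — one SCC of size 3.
That gives 2 strongly connected components.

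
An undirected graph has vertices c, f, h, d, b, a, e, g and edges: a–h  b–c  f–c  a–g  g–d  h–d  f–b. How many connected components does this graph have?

e is isolated — a component by itself.
Starting from b we can reach b, c, f. That is one component of size 3.
Starting from a we can reach a, d, g, h. That is one component of size 4.
Total: 3 components.

3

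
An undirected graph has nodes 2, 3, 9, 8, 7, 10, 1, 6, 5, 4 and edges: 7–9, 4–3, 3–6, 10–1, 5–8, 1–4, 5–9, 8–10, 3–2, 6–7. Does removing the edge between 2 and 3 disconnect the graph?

Removing 2–3 leaves no path between 2 and 3: the component count goes from 1 to 2. So it is a bridge.

Yes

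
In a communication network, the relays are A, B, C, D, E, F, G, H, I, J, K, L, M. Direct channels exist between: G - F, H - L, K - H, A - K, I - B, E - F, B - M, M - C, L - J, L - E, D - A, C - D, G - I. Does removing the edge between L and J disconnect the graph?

Yes

Removing L - J leaves no path between L and J: the component count goes from 1 to 2. So it is a bridge.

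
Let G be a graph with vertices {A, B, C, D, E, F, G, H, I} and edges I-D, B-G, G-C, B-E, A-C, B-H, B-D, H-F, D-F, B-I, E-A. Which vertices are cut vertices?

Removing B increases the component count from 1 to 2, so B is a cut vertex.
By contrast removing C leaves 1 component; it is not a cut vertex. No other vertex is a cut vertex either.

B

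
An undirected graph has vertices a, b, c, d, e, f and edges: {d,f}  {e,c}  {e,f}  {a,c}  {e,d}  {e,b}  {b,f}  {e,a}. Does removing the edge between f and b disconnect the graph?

After removing f–b, the path f-e-b still connects them, so the edge is not a bridge.

No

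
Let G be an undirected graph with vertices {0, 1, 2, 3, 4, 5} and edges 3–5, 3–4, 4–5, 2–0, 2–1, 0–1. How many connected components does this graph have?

2

Starting from 0 we can reach 0, 1, 2. That is one component of size 3.
Starting from 3 we can reach 3, 4, 5. That is one component of size 3.
Total: 2 components.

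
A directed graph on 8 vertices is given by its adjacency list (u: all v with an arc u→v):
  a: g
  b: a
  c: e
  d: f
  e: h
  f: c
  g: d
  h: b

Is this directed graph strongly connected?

Yes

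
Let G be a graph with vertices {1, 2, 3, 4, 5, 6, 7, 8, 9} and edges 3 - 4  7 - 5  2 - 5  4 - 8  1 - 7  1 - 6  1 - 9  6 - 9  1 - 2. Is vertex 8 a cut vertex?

Deleting 8 leaves 2 components (was 2), so 8 is not a cut vertex.

No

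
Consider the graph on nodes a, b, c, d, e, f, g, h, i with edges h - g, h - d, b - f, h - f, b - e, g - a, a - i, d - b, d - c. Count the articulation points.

Removing a increases the component count from 1 to 2, so a is a cut vertex.
Removing b increases the component count from 1 to 2, so b is a cut vertex.
Removing d increases the component count from 1 to 2, so d is a cut vertex.
Likewise g, h are cut vertices.
By contrast removing e leaves 1 component; it is not a cut vertex. No other vertex is a cut vertex either.

5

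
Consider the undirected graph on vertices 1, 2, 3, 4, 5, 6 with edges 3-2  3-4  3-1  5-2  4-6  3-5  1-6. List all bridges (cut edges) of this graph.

none

The edges on the cycle 3-5-2-3 are not bridges since each lies on that cycle.
Every edge lies on some cycle, so there are no bridges.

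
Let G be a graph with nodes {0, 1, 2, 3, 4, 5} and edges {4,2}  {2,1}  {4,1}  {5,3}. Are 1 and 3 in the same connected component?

No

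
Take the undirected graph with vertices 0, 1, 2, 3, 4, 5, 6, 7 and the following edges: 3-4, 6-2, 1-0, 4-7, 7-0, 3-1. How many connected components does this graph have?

3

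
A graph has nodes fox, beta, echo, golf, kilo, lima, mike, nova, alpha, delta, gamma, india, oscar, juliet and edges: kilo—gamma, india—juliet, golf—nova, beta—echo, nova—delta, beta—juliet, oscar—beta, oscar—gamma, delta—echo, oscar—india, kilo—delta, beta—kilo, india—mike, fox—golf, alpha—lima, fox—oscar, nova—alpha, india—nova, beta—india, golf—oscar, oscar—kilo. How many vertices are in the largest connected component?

14

Starting from fox we can reach fox, beta, echo, golf, kilo, lima, mike, nova, alpha, delta, gamma, india, oscar, juliet. That is one component of size 14.
The largest has 14 vertices.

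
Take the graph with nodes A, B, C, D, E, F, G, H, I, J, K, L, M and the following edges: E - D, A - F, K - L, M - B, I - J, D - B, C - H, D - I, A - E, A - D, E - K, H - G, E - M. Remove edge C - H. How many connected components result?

3

Before removal there are 2 components.
C - H is a bridge — removing it separates C's side from H's side.
After removal: 3 components.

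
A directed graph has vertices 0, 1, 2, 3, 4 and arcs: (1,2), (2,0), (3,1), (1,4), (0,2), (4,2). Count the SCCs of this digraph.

{0, 2} are all mutually reachable — one SCC of size 2.
{3} is an SCC by itself.
{1} is an SCC by itself.
{4} is an SCC by itself.
That gives 4 strongly connected components.

4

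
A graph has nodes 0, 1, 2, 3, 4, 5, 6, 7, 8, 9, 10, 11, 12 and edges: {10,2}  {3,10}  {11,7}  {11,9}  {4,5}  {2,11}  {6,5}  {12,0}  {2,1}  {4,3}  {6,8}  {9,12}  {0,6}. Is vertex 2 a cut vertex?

Yes

Deleting 2 raises the number of components from 1 to 2, so 2 is a cut vertex.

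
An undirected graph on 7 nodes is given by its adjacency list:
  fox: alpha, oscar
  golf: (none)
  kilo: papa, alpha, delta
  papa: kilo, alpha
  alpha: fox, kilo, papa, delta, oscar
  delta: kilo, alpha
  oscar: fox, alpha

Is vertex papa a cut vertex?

No

Deleting papa leaves 2 components (was 2), so papa is not a cut vertex.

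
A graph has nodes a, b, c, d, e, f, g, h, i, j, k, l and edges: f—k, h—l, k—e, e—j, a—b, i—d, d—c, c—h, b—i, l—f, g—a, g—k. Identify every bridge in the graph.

e-j, e-k

The edges on the cycle g-a-b-i-d-c-h-l-f-k-g are not bridges since each lies on that cycle.
But removing e—j disconnects e from j; removing k—e disconnects k from e — these are bridges.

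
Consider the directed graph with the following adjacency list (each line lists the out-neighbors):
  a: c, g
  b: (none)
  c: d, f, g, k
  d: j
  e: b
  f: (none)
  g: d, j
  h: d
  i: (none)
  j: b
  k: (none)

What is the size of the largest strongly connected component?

{g} is an SCC by itself.
{e} is an SCC by itself.
{c} is an SCC by itself.
{f} is an SCC by itself.
{d} is an SCC by itself.
(and 6 more singleton SCCs)
The largest has 1 vertex.

1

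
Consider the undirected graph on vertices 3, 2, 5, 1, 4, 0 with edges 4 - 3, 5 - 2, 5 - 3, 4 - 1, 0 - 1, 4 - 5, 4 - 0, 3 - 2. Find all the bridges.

none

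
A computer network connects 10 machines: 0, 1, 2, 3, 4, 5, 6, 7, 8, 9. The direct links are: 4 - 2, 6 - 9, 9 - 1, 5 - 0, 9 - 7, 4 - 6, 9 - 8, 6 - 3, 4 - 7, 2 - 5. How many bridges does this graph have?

6

The edges on the cycle 4-6-9-7-4 are not bridges since each lies on that cycle.
But removing 5 - 0 disconnects 5 from 0; removing 9 - 8 disconnects 9 from 8; removing 6 - 3 disconnects 6 from 3; removing 5 - 2 disconnects 5 from 2 — these are bridges.
In total 6 edges are bridges.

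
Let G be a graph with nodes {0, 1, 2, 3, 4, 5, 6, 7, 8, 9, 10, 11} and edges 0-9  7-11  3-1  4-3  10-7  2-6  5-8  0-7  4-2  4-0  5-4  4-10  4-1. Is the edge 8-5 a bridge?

Removing 8-5 leaves no path between 8 and 5: the component count goes from 1 to 2. So it is a bridge.

Yes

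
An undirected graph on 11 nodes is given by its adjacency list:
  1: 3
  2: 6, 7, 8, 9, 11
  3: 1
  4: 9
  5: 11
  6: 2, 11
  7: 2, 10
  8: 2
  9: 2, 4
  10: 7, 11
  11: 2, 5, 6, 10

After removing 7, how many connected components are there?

With 7 gone, the remaining components are: {1, 3}; {2, 4, 5, 6, 8, 9, 10, 11}.
That is 2 components.

2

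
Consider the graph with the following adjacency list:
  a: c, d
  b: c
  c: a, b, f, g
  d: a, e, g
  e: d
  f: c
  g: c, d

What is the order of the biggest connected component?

7

Starting from a we can reach a, b, c, d, e, f, g. That is one component of size 7.
The largest has 7 vertices.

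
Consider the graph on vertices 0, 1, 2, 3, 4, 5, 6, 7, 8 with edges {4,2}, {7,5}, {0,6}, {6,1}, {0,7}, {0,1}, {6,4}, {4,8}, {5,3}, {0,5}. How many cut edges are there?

4

The edges on the cycle 0-6-1-0 are not bridges since each lies on that cycle.
But removing 4–2 disconnects 4 from 2; removing 4–6 disconnects 4 from 6; removing 3–5 disconnects 3 from 5; removing 4–8 disconnects 4 from 8 — these are bridges.
That makes 4 bridges.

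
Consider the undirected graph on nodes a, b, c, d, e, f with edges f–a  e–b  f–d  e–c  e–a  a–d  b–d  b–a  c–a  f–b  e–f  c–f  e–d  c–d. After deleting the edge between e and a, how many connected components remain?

e and a are still connected via e-c-a, so the component count stays at 1.

1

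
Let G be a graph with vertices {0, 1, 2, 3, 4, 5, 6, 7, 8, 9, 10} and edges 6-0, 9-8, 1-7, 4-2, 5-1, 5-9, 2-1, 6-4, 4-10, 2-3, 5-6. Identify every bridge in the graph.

The edges on the cycle 5-6-4-2-1-5 are not bridges since each lies on that cycle.
But removing 6-0 disconnects 6 from 0; removing 3-2 disconnects 3 from 2; removing 5-9 disconnects 5 from 9; removing 9-8 disconnects 9 from 8 — these are bridges.
In total 6 edges are bridges.

0-6, 1-7, 10-4, 2-3, 5-9, 8-9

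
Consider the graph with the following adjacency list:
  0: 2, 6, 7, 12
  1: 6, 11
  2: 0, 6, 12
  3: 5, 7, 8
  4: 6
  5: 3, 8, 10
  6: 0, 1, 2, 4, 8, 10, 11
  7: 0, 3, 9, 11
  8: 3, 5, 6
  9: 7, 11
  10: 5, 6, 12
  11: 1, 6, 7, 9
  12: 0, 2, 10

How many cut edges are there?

The edges on the cycle 6-0-12-2-6 are not bridges since each lies on that cycle.
But removing 6-4 disconnects 6 from 4 — this is a bridge.

1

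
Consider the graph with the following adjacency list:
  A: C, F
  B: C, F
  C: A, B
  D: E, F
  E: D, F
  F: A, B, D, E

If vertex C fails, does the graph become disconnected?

Deleting C leaves 1 component (was 1) (its neighbors A, B remain connected to each other), so C is not a cut vertex.

No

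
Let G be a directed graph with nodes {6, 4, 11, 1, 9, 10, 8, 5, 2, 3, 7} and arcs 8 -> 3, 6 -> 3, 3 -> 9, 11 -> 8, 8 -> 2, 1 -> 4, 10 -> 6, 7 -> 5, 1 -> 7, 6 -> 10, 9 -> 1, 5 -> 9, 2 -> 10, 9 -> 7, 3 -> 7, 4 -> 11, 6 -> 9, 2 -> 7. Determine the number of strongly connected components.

1

{1, 2, 3, 4, 5, 6, 7, 8, 9, 10, 11} are all mutually reachable — one SCC of size 11.
That gives 1 strongly connected component.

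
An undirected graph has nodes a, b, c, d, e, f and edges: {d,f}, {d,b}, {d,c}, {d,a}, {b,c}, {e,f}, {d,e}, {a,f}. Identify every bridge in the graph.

none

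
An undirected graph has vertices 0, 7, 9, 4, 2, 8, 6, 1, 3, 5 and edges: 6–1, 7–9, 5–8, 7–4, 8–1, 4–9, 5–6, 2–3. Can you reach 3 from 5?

The component containing 5 is {1, 5, 6, 8}, and 3 is not in it.

No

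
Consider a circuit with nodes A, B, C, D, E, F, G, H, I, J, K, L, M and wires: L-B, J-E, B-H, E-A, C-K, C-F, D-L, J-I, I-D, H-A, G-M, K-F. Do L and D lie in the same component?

From L we can reach A, B, D, E, H, I, J, L, which includes D.

Yes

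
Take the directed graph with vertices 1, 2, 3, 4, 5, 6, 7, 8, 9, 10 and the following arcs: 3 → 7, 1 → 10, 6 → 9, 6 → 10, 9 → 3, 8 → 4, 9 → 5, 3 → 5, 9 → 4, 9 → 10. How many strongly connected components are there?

10

{1} is an SCC by itself.
{7} is an SCC by itself.
{4} is an SCC by itself.
{3} is an SCC by itself.
{5} is an SCC by itself.
(and 5 more singleton SCCs)
That gives 10 strongly connected components.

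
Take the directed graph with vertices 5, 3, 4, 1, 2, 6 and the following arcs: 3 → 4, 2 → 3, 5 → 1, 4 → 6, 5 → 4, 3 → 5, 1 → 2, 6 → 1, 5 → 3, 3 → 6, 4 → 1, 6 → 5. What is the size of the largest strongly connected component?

6

{1, 2, 3, 4, 5, 6} are all mutually reachable — one SCC of size 6.
The largest has 6 vertices.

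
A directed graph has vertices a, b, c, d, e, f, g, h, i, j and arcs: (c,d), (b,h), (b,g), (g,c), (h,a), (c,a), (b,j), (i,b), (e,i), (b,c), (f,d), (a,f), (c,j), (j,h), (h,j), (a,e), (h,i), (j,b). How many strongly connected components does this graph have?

{a, b, c, e, g, h, i, j} are all mutually reachable — one SCC of size 8.
{d} is an SCC by itself.
{f} is an SCC by itself.
That gives 3 strongly connected components.

3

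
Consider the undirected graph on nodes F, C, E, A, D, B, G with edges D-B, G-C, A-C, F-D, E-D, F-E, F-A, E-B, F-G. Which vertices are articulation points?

F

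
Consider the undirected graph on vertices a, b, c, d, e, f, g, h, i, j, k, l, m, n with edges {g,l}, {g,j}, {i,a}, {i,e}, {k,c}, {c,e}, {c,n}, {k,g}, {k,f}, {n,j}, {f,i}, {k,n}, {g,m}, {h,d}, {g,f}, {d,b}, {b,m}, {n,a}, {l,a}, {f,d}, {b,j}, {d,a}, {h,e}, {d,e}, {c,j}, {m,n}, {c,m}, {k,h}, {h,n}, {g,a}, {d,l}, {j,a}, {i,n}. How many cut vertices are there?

0

Removing a, for instance, still leaves 1 component. No single vertex removal increases the component count — the graph has no articulation points.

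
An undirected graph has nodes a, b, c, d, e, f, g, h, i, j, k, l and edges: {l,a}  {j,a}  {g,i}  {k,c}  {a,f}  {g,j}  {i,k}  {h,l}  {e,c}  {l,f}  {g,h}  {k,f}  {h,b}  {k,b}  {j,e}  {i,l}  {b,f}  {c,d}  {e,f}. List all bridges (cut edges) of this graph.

The edges on the cycle g-i-k-b-h-g are not bridges since each lies on that cycle.
But removing d-c disconnects d from c — this is a bridge.

c-d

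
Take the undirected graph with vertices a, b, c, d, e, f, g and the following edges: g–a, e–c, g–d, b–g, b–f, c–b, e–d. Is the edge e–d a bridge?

No

After removing e–d, the path e-c-b-g-d still connects them, so the edge is not a bridge.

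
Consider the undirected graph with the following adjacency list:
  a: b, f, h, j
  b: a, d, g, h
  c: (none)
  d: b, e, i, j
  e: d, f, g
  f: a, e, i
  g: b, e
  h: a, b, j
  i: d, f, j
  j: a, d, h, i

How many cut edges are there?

0

The edges on the cycle f-a-h-j-d-e-f are not bridges since each lies on that cycle.
Every edge lies on some cycle, so there are no bridges.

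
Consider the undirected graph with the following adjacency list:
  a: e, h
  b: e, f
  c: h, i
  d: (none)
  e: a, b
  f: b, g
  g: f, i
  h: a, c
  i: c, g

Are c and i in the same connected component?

From c we can reach a, b, c, e, f, g, h, i, which includes i.

Yes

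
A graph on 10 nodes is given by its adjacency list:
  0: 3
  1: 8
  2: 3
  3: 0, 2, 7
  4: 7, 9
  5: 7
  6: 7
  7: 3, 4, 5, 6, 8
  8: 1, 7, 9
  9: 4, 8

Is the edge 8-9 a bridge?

After removing 8-9, the path 8-7-4-9 still connects them, so the edge is not a bridge.

No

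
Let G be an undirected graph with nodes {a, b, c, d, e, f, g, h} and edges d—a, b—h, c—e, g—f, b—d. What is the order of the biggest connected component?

4

Starting from c we can reach c, e. That is one component of size 2.
Starting from f we can reach f, g. That is one component of size 2.
Starting from a we can reach a, b, d, h. That is one component of size 4.
The largest has 4 vertices.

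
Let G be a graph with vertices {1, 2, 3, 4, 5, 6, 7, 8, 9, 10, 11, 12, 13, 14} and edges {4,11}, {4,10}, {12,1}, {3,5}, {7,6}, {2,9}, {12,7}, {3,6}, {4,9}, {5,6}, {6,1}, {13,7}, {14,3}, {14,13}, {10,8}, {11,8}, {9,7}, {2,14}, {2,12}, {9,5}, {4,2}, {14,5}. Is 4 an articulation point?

Yes

Deleting 4 raises the number of components from 1 to 2, so 4 is a cut vertex.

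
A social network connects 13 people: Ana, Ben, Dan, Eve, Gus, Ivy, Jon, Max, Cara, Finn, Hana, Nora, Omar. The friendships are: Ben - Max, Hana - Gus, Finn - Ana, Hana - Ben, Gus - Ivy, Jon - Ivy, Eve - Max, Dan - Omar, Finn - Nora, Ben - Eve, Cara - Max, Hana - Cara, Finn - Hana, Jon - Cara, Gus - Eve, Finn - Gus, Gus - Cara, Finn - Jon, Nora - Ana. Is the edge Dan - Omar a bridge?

Removing Dan - Omar leaves no path between Dan and Omar: the component count goes from 2 to 3. So it is a bridge.

Yes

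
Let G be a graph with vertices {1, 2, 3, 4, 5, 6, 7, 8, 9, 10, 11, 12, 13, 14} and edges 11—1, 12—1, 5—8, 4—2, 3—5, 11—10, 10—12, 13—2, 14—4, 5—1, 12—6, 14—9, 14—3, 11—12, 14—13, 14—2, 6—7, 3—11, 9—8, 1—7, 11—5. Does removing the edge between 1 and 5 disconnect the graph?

After removing 1—5, the path 1-11-5 still connects them, so the edge is not a bridge.

No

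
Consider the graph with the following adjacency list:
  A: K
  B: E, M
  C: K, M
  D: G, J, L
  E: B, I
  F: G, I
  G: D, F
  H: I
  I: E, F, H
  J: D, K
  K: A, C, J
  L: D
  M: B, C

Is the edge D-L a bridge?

Yes

Removing D-L leaves no path between D and L: the component count goes from 1 to 2. So it is a bridge.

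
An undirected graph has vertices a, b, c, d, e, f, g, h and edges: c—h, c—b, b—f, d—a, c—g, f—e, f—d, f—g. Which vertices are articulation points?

Removing c increases the component count from 1 to 2, so c is a cut vertex.
Removing d increases the component count from 1 to 2, so d is a cut vertex.
Removing f increases the component count from 1 to 3, so f is a cut vertex.
By contrast removing e leaves 1 component; it is not a cut vertex. No other vertex is a cut vertex either.

c, d, f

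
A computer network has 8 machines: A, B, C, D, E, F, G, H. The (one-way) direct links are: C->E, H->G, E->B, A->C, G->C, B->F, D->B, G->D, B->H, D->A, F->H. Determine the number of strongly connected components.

1

{A, B, C, D, E, F, G, H} are all mutually reachable — one SCC of size 8.
That gives 1 strongly connected component.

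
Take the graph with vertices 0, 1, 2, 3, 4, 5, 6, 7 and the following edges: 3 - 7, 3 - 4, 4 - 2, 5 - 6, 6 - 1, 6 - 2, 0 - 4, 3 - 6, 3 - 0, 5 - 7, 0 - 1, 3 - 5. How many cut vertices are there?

0

Removing 2, for instance, still leaves 1 component. No single vertex removal increases the component count — the graph has no articulation points.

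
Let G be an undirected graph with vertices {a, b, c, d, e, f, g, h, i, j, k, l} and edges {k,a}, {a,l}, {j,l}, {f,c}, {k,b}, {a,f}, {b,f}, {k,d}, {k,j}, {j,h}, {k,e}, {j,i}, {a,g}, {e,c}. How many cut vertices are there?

3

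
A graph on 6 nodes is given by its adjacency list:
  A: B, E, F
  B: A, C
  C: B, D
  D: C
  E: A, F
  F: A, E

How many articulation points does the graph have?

Removing A increases the component count from 1 to 2, so A is a cut vertex.
Removing B increases the component count from 1 to 2, so B is a cut vertex.
Removing C increases the component count from 1 to 2, so C is a cut vertex.
By contrast removing D leaves 1 component; it is not a cut vertex. No other vertex is a cut vertex either.

3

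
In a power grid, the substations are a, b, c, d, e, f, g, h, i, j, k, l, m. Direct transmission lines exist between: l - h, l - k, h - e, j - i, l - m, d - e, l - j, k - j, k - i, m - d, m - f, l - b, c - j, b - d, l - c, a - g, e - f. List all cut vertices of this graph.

l

Removing l increases the component count from 2 to 3, so l is a cut vertex.
By contrast removing g leaves 2 components; it is not a cut vertex. No other vertex is a cut vertex either.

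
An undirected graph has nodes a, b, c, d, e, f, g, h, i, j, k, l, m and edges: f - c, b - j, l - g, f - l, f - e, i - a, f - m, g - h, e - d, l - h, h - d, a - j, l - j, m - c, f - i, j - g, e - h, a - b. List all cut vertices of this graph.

Removing f increases the component count from 2 to 3, so f is a cut vertex.
By contrast removing a leaves 2 components; it is not a cut vertex. No other vertex is a cut vertex either.

f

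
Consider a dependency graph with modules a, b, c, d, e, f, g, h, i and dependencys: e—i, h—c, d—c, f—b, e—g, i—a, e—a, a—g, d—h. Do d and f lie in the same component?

The component containing d is {c, d, h}, and f is not in it.

No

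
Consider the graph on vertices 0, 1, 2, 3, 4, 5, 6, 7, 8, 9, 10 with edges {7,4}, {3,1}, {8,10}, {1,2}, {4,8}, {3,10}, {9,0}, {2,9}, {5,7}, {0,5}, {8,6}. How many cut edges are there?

1

The edges on the cycle 3-1-2-9-0-5-7-4-8-10-3 are not bridges since each lies on that cycle.
But removing 8—6 disconnects 8 from 6 — this is a bridge.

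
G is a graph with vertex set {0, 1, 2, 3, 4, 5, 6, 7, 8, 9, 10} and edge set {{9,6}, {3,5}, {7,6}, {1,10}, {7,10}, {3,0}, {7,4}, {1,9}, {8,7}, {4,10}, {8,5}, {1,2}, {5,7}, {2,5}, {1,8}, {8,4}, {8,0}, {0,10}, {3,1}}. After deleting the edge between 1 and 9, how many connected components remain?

1

1 and 9 are still connected via 1-8-7-6-9, so the component count stays at 1.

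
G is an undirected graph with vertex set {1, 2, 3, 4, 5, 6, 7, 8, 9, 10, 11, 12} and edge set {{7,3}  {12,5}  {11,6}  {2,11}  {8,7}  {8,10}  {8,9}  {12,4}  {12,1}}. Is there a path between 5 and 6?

The component containing 5 is {1, 4, 5, 12}, and 6 is not in it.

No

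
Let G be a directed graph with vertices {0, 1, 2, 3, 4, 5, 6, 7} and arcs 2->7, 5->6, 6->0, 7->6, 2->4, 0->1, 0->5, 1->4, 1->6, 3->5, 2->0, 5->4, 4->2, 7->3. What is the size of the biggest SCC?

8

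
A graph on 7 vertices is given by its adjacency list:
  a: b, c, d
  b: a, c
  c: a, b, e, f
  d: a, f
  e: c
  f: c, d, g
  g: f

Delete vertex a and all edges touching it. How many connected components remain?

1

With a gone, the remaining components are: {b, c, d, e, f, g}.
That is 1 component.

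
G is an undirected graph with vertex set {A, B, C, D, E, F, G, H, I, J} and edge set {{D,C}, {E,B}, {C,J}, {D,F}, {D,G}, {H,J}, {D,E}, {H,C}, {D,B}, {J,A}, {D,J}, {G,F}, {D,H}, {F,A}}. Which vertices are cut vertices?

Removing D increases the component count from 2 to 3, so D is a cut vertex.
By contrast removing J leaves 2 components; it is not a cut vertex. No other vertex is a cut vertex either.

D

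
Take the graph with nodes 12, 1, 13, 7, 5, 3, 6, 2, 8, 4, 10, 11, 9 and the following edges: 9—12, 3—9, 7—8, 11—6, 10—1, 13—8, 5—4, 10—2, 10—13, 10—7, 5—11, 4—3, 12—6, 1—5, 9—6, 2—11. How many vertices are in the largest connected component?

Starting from 1 we can reach 1, 2, 3, 4, 5, 6, 7, 8, 9, 10, 11, 12, 13. That is one component of size 13.
The largest has 13 vertices.

13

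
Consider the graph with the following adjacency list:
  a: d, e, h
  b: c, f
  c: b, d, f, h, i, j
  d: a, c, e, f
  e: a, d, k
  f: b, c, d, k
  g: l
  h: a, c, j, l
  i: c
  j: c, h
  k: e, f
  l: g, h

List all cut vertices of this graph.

Removing c increases the component count from 1 to 2, so c is a cut vertex.
Removing h increases the component count from 1 to 2, so h is a cut vertex.
Removing l increases the component count from 1 to 2, so l is a cut vertex.
By contrast removing j leaves 1 component; it is not a cut vertex. No other vertex is a cut vertex either.

c, h, l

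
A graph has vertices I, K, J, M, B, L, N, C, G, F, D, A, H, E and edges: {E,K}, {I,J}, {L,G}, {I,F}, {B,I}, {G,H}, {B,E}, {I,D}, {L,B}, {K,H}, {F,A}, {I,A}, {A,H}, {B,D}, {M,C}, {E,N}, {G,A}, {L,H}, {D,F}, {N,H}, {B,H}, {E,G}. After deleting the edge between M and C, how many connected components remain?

Before removal there are 2 components.
M-C is a bridge — removing it separates M's side from C's side.
After removal: 3 components.

3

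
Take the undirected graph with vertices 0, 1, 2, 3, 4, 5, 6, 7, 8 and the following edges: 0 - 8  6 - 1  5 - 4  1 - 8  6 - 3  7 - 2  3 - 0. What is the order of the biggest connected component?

5

Starting from 2 we can reach 2, 7. That is one component of size 2.
Starting from 4 we can reach 4, 5. That is one component of size 2.
Starting from 0 we can reach 0, 1, 3, 6, 8. That is one component of size 5.
The largest has 5 vertices.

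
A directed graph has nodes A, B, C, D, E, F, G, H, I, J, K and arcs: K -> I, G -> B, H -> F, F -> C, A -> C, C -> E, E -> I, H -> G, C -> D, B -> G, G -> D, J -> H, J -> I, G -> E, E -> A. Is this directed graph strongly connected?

There is no directed path from F to B, so the graph is not strongly connected.

No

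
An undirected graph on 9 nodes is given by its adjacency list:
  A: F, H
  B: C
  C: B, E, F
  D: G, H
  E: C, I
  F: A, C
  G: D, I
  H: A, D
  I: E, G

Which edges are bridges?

B-C

The edges on the cycle D-G-I-E-C-F-A-H-D are not bridges since each lies on that cycle.
But removing B-C disconnects B from C — this is a bridge.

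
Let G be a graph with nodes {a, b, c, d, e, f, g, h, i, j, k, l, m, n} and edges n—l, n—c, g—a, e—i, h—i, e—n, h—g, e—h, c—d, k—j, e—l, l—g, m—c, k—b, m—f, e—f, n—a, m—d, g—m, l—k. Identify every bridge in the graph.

b-k, j-k, k-l

The edges on the cycle e-h-i-e are not bridges since each lies on that cycle.
But removing j—k disconnects j from k; removing b—k disconnects b from k; removing k—l disconnects k from l — these are bridges.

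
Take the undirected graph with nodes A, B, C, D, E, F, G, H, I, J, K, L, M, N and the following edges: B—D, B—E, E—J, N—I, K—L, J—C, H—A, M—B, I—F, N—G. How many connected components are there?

4

Starting from K we can reach K, L. That is one component of size 2.
Starting from A we can reach A, H. That is one component of size 2.
Starting from F we can reach F, G, I, N. That is one component of size 4.
Starting from B we can reach B, C, D, E, J, M. That is one component of size 6.
Total: 4 components.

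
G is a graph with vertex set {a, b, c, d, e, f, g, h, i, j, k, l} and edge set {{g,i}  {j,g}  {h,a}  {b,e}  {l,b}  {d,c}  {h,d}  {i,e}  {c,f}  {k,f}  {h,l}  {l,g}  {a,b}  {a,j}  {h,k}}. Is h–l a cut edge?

No

After removing h–l, the path h-a-b-l still connects them, so the edge is not a bridge.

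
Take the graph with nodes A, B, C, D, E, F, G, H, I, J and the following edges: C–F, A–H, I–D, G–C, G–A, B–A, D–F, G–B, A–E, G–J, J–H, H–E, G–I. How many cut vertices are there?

1

Removing G increases the component count from 1 to 2, so G is a cut vertex.
By contrast removing C leaves 1 component; it is not a cut vertex. No other vertex is a cut vertex either.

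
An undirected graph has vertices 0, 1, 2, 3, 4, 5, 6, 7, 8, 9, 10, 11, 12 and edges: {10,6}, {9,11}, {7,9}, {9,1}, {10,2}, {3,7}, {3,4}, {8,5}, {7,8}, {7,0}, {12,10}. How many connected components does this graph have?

2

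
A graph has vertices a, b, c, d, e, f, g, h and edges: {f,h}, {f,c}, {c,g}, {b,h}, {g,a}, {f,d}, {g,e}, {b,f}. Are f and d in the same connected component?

Yes

From f we can reach a, b, c, d, e, f, g, h, which includes d.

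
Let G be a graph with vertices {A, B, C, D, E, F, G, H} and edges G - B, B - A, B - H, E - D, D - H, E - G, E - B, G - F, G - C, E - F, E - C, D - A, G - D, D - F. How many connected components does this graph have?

Starting from A we can reach A, B, C, D, E, F, G, H. That is one component of size 8.
Total: 1 component.

1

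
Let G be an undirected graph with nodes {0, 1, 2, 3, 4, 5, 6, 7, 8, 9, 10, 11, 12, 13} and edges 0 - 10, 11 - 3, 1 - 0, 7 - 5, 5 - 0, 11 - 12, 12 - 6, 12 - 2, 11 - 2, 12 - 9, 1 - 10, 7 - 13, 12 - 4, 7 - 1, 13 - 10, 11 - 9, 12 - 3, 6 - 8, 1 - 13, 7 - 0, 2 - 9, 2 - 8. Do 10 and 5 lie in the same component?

Yes

From 10 we can reach 0, 1, 5, 7, 10, 13, which includes 5.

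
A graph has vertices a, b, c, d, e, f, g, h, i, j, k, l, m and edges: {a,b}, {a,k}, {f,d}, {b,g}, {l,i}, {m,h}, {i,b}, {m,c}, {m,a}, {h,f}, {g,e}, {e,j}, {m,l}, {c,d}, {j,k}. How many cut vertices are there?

1

Removing m increases the component count from 1 to 2, so m is a cut vertex.
By contrast removing i leaves 1 component; it is not a cut vertex. No other vertex is a cut vertex either.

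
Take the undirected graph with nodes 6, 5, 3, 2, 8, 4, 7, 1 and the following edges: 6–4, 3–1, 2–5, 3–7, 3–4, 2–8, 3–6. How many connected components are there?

Starting from 2 we can reach 2, 5, 8. That is one component of size 3.
Starting from 1 we can reach 1, 3, 4, 6, 7. That is one component of size 5.
Total: 2 components.

2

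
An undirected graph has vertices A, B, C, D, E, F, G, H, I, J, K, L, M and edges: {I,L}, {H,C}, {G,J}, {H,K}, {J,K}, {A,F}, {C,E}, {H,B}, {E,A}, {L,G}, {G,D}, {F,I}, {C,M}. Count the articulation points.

Removing C increases the component count from 1 to 2, so C is a cut vertex.
Removing G increases the component count from 1 to 2, so G is a cut vertex.
Removing H increases the component count from 1 to 2, so H is a cut vertex.
By contrast removing L leaves 1 component; it is not a cut vertex. No other vertex is a cut vertex either.

3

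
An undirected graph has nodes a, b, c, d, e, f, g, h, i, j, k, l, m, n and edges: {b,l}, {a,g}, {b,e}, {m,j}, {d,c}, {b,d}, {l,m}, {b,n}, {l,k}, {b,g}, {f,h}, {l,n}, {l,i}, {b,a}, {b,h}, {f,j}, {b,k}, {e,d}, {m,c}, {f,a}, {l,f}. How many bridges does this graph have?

1

The edges on the cycle b-l-f-h-b are not bridges since each lies on that cycle.
But removing i–l disconnects i from l — this is a bridge.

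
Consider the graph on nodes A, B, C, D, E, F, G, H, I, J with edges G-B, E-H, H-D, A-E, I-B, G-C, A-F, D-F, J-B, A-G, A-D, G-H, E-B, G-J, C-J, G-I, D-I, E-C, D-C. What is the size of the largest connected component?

10

Starting from A we can reach A, B, C, D, E, F, G, H, I, J. That is one component of size 10.
The largest has 10 vertices.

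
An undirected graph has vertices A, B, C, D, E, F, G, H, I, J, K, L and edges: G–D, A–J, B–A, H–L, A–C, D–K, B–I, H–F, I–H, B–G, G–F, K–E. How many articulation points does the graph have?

Removing A increases the component count from 1 to 3, so A is a cut vertex.
Removing B increases the component count from 1 to 2, so B is a cut vertex.
Removing D increases the component count from 1 to 2, so D is a cut vertex.
Likewise G, H, K are cut vertices.
By contrast removing L leaves 1 component; it is not a cut vertex. No other vertex is a cut vertex either.

6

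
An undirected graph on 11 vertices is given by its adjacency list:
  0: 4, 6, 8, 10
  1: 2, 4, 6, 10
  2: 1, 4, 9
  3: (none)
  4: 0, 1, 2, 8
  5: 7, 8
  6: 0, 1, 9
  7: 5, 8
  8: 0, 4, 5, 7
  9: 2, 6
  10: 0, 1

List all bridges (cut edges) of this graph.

The edges on the cycle 8-7-5-8 are not bridges since each lies on that cycle.
Every edge lies on some cycle, so there are no bridges.

none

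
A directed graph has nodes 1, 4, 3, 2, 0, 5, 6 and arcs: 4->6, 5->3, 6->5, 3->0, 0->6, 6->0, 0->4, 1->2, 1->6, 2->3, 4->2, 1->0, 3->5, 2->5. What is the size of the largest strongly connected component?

{0, 2, 3, 4, 5, 6} are all mutually reachable — one SCC of size 6.
{1} is an SCC by itself.
The largest has 6 vertices.

6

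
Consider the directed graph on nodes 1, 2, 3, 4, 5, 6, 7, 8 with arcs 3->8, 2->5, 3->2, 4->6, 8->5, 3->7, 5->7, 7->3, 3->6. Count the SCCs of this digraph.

{2, 3, 5, 7, 8} are all mutually reachable — one SCC of size 5.
{6} is an SCC by itself.
{4} is an SCC by itself.
{1} is an SCC by itself.
That gives 4 strongly connected components.

4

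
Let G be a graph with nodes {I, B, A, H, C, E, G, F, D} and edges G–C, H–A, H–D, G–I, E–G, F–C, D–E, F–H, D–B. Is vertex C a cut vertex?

Deleting C leaves 1 component (was 1) (its neighbors F, G remain connected to each other), so C is not a cut vertex.

No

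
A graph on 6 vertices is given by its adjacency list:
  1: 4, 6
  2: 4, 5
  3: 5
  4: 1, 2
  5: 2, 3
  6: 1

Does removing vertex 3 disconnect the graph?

Deleting 3 leaves 1 component (was 1), so 3 is not a cut vertex.

No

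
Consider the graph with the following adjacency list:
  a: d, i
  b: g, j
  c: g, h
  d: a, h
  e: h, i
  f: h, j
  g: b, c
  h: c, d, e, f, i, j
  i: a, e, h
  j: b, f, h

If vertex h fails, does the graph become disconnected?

Yes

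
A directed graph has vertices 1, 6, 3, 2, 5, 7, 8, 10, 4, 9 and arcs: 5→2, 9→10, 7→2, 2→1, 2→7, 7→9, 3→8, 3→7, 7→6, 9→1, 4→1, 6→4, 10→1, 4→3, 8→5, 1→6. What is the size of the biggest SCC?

10

{1, 2, 3, 4, 5, 6, 7, 8, 9, 10} are all mutually reachable — one SCC of size 10.
The largest has 10 vertices.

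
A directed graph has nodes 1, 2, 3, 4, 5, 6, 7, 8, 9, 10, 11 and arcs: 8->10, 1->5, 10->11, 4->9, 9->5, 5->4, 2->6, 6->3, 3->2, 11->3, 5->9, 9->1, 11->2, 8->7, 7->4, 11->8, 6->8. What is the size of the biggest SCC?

{2, 3, 6, 8, 10, 11} are all mutually reachable — one SCC of size 6.
{1, 4, 5, 9} are all mutually reachable — one SCC of size 4.
{7} is an SCC by itself.
The largest has 6 vertices.

6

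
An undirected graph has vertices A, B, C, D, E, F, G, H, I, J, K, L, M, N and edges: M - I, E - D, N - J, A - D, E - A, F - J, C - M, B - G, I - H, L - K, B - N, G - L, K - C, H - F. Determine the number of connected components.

Starting from A we can reach A, D, E. That is one component of size 3.
Starting from B we can reach B, C, F, G, H, I, J, K, L, M, N. That is one component of size 11.
Total: 2 components.

2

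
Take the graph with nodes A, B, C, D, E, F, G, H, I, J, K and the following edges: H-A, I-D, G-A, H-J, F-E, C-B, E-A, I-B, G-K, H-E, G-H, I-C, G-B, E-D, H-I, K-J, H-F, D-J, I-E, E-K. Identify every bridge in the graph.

none

The edges on the cycle G-H-I-C-B-G are not bridges since each lies on that cycle.
Every edge lies on some cycle, so there are no bridges.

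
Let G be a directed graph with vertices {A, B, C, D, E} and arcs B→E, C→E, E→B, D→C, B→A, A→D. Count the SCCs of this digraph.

{A, B, C, D, E} are all mutually reachable — one SCC of size 5.
That gives 1 strongly connected component.

1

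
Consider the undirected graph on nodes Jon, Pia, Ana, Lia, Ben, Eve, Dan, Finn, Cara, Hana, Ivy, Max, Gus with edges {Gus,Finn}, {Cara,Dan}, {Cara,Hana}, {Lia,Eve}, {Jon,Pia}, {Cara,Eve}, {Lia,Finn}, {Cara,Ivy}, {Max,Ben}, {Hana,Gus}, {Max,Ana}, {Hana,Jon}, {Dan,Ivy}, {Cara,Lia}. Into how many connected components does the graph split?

2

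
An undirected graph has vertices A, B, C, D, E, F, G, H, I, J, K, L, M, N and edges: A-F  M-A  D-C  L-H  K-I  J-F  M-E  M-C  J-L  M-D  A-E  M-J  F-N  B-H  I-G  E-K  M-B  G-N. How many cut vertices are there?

Removing M increases the component count from 1 to 2, so M is a cut vertex.
By contrast removing K leaves 1 component; it is not a cut vertex. No other vertex is a cut vertex either.

1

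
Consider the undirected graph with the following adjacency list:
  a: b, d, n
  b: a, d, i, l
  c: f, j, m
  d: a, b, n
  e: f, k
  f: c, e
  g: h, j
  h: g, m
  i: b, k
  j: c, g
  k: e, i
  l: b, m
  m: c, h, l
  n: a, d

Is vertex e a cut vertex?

No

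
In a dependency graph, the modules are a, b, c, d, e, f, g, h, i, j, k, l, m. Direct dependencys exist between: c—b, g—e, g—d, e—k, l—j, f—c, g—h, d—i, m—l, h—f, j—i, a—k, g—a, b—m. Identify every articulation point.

g

Removing g increases the component count from 1 to 2, so g is a cut vertex.
By contrast removing k leaves 1 component; it is not a cut vertex. No other vertex is a cut vertex either.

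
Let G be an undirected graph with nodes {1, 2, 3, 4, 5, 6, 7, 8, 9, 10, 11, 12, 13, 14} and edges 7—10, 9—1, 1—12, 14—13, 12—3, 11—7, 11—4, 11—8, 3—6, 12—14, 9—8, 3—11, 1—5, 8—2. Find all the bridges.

The edges on the cycle 9-1-12-3-11-8-9 are not bridges since each lies on that cycle.
But removing 13—14 disconnects 13 from 14; removing 11—4 disconnects 11 from 4; removing 1—5 disconnects 1 from 5; removing 3—6 disconnects 3 from 6 — these are bridges.
In total 8 edges are bridges.

1-5, 10-7, 11-4, 11-7, 12-14, 13-14, 2-8, 3-6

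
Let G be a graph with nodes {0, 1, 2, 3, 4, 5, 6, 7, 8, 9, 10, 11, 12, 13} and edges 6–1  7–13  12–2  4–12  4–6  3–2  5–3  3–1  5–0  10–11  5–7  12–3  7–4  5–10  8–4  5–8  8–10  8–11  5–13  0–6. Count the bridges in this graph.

0

The edges on the cycle 5-0-6-4-8-5 are not bridges since each lies on that cycle.
Every edge lies on some cycle, so there are no bridges.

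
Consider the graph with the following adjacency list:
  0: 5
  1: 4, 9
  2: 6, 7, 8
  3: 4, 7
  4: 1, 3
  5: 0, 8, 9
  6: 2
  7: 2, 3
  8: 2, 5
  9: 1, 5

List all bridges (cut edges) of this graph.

0-5, 2-6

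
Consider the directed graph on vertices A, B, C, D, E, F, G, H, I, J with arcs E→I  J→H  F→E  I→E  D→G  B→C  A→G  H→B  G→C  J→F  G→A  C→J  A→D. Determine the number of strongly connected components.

{B, C, H, J} are all mutually reachable — one SCC of size 4.
{A, D, G} are all mutually reachable — one SCC of size 3.
{E, I} are all mutually reachable — one SCC of size 2.
{F} is an SCC by itself.
That gives 4 strongly connected components.

4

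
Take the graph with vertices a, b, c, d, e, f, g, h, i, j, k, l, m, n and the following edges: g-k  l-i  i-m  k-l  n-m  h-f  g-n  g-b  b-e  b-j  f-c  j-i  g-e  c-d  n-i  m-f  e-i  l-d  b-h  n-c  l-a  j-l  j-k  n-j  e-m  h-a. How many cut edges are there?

0

The edges on the cycle g-b-h-f-c-n-g are not bridges since each lies on that cycle.
Every edge lies on some cycle, so there are no bridges.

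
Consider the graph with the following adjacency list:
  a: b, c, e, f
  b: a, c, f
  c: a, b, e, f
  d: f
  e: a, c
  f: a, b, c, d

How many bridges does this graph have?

1

The edges on the cycle c-a-e-c are not bridges since each lies on that cycle.
But removing f-d disconnects f from d — this is a bridge.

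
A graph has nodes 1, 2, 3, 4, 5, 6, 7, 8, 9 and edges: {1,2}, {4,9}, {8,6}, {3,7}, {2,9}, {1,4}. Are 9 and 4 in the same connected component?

Yes

From 9 we can reach 1, 2, 4, 9, which includes 4.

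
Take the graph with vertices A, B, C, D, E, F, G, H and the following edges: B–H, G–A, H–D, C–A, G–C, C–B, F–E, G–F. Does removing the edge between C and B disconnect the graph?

Yes

Removing C–B leaves no path between C and B: the component count goes from 1 to 2. So it is a bridge.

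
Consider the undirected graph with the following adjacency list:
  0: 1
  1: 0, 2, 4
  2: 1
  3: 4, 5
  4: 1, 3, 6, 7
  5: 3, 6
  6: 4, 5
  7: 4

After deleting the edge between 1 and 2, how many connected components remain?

Before removal there is 1 component.
1-2 is a bridge — removing it separates 1's side from 2's side.
After removal: 2 components.

2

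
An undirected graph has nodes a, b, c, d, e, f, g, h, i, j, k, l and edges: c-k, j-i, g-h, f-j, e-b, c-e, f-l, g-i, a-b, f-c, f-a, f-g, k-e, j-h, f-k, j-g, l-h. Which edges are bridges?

The edges on the cycle f-c-k-f are not bridges since each lies on that cycle.
Every edge lies on some cycle, so there are no bridges.

none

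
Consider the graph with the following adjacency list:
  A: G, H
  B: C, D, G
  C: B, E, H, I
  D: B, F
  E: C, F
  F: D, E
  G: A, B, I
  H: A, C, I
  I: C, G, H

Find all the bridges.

none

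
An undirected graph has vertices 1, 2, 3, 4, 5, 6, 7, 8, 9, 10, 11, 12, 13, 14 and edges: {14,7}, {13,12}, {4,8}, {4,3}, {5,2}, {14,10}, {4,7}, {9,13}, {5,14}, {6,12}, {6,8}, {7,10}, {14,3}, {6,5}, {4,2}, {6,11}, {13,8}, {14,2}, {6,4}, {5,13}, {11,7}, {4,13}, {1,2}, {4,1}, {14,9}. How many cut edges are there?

0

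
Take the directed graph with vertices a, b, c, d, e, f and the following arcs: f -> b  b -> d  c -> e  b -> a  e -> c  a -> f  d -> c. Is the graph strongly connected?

No

There is no directed path from c to a, so the graph is not strongly connected.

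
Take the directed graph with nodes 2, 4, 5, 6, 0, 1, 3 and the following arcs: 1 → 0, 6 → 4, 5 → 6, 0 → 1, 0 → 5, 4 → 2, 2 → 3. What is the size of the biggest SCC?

{0, 1} are all mutually reachable — one SCC of size 2.
{4} is an SCC by itself.
{2} is an SCC by itself.
{3} is an SCC by itself.
{6} is an SCC by itself.
(and 1 more singleton SCC)
The largest has 2 vertices.

2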